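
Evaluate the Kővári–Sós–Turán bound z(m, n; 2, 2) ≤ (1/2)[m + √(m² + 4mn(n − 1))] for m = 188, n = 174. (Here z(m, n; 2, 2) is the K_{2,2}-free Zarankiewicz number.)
z(188, 174; 2, 2) ≤ (1/2)[188 + √(188² + 4·188·174·173)] = (1/2)[188 + √22672048] = 2474.7587

Kővári–Sós–Turán: let r_1, ..., r_188 be the row sums and z = Σ r_i the total number of 1s. Each pair of columns can share at most one row with both entries 1 (else a 2×2 all-ones block appears), so Σ_i C(r_i, 2) ≤ C(174, 2) = 15051. By convexity Σ_i C(r_i, 2) ≥ 188·C(z/188, 2) = z(z − 188)/(2·188), giving z² − 188z − 188·174·173 ≤ 0 and hence z ≤ (1/2)[188 + √(35344 + 4·5659176)] = (1/2)[188 + √22672048] ≈ (1/2)(188 + 4761.5174) = 2474.7587.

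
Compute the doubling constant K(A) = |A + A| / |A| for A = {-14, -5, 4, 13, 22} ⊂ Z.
K = |A + A| / |A| = 9/5

Enumerate A + A = {a + b : a, b ∈ A}. With |A| = 5, there are |A|^2 = 25 ordered sum pairs; collecting distinct values, A + A = {-28, -19, -10, -1, 8, 17, 26, 35, 44}, so |A + A| = 9. Thus K = 9/5. Here |A + A| = 2|A| − 1 = 9, the minimum possible — so K = 9/5 is minimal, which holds iff A is an arithmetic progression.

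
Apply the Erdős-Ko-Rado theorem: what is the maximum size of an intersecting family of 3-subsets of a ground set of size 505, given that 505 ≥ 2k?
max |F| = C(504, 2) = 126756

The Erdős-Ko-Rado theorem states: for n ≥ 2k, an intersecting family of k-subsets of an n-element set has size at most C(n − 1, k − 1), with equality for 'star' families {A ⊆ [n] : |A| = k, i ∈ A} (fix an element i). For n = 505, k = 3: C(504, 2) = 126756.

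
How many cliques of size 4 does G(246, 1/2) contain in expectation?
E[# K_4] = C(246, 4) · (1/2)^C(4, 2) = 148897035 / 2^6 = 2326516.171875

For each 4-subset S of vertices (there are C(246, 4) = 148897035 such S), let X_S = 1 if S induces a K_4 (all C(4, 2) = 6 edges present). Then P(X_S = 1) = (1/2)^6 = 1/64. By linearity of expectation, E[# K_4] = C(246, 4) · (1/2)^6 = 148897035 / 64 = 2326516.171875.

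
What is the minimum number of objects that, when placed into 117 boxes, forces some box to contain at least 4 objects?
n = (4 − 1)·117 + 1 = 352

By the generalised pigeonhole principle, to guarantee some box contains ≥ r objects we need more than (r − 1) · k objects total. Threshold: n = (r − 1) · k + 1. With r = 4 and k = 117: n = 3 · 117 + 1 = 351 + 1 = 352. For n = 351 = 3 · 117, we can put exactly 3 objects in every box, avoiding 4 in any single one — so 352 is tight.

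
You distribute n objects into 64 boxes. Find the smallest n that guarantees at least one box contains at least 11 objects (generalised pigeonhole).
n = (11 − 1)·64 + 1 = 641

By the generalised pigeonhole principle, to guarantee some box contains ≥ r objects we need more than (r − 1) · k objects total. Threshold: n = (r − 1) · k + 1. With r = 11 and k = 64: n = 10 · 64 + 1 = 640 + 1 = 641. For n = 640 = 10 · 64, we can put exactly 10 objects in every box, avoiding 11 in any single one — so 641 is tight.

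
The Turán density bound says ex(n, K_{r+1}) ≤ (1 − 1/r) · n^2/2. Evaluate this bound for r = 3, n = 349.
Turán density bound = (2/3) · 349^2/2 = 121801/3 ≈ 40600.3333

Turán's theorem: ex(n, K_{r+1}) is achieved by the complete r-partite Turán graph T(n, r) with parts as balanced as possible, and is at most (1 − 1/r) · n^2/2. For r = 3, n = 349: the density bound is (2/3) · 121801/2 = 121801/3 ≈ 40600.3333. The integer-valued extremum is e(T(349, 3)) = 40600, which is strictly less than the density bound 121801/3 since 3 ∤ 349 (the parts of T(349, 3) cannot all be equal).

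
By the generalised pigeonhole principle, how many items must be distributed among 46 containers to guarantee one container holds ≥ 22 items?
n = (22 − 1)·46 + 1 = 967

By the generalised pigeonhole principle, to guarantee some box contains ≥ r objects we need more than (r − 1) · k objects total. Threshold: n = (r − 1) · k + 1. With r = 22 and k = 46: n = 21 · 46 + 1 = 966 + 1 = 967. For n = 966 = 21 · 46, we can put exactly 21 objects in every box, avoiding 22 in any single one — so 967 is tight.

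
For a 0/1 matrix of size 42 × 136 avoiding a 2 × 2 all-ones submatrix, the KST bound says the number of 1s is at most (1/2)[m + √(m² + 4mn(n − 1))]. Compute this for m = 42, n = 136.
z(42, 136; 2, 2) ≤ (1/2)[42 + √(42² + 4·42·136·135)] = (1/2)[42 + √3086244] = 899.3855

Kővári–Sós–Turán: let r_1, ..., r_42 be the row sums and z = Σ r_i the total number of 1s. Each pair of columns can share at most one row with both entries 1 (else a 2×2 all-ones block appears), so Σ_i C(r_i, 2) ≤ C(136, 2) = 9180. By convexity Σ_i C(r_i, 2) ≥ 42·C(z/42, 2) = z(z − 42)/(2·42), giving z² − 42z − 42·136·135 ≤ 0 and hence z ≤ (1/2)[42 + √(1764 + 4·771120)] = (1/2)[42 + √3086244] ≈ (1/2)(42 + 1756.7709) = 899.3855.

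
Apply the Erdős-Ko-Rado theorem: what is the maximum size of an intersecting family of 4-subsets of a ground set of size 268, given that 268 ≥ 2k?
max |F| = C(267, 3) = 3136805

Erdős-Ko-Rado (1961): when n ≥ 2k, max |F| = C(n−1, k−1). The bound is attained by the star {A : i ∈ A} for any fixed i ∈ [n]. Here C(268−1, 4−1) = C(267, 3) = 3136805.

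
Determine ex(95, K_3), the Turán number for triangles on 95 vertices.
ex(95, K_3) = ⌊95^2/4⌋ = 2256

Mantel (1907): a triangle-free graph on n vertices has at most ⌊n^2/4⌋ edges, with equality for the complete bipartite graph K_{⌊n/2⌋, ⌈n/2⌉}. For n = 95: ⌊95^2/4⌋ = ⌊9025/4⌋ = 2256. The extremal graph is K_{47, 48}, which has 47·48 = 2256 edges.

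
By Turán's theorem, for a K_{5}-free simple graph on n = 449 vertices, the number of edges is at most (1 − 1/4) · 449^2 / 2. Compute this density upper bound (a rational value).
Turán density bound = (3/4) · 449^2/2 = 604803/8 ≈ 75600.375

Turán's theorem: ex(n, K_{r+1}) is achieved by the complete r-partite Turán graph T(n, r) with parts as balanced as possible, and is at most (1 − 1/r) · n^2/2. For r = 4, n = 449: the density bound is (3/4) · 201601/2 = 604803/8 ≈ 75600.375. The integer-valued extremum is e(T(449, 4)) = 75600, which is strictly less than the density bound 604803/8 since 4 ∤ 449 (the parts of T(449, 4) cannot all be equal).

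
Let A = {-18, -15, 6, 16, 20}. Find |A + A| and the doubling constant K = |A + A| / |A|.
K = |A + A| / |A| = 15/5 = 3

Enumerate A + A = {a + b : a, b ∈ A}. With |A| = 5, there are |A|^2 = 25 ordered sum pairs; collecting distinct values, A + A = {-36, -33, -30, -12, -9, -2, 1, 2, 5, 12, 22, 26, 32, 36, 40}, so |A + A| = 15. Thus K = 15/5 = 3. For comparison, the minimum possible |A + A| over all 5-element sets is 2·5 − 1 = 9 (so min K = 9/5), attained only by arithmetic progressions.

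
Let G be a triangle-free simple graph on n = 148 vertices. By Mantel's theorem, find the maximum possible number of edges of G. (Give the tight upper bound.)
ex(148, K_3) = ⌊148^2/4⌋ = 5476

Mantel (1907): a triangle-free graph on n vertices has at most ⌊n^2/4⌋ edges, with equality for the complete bipartite graph K_{⌊n/2⌋, ⌈n/2⌉}. For n = 148: ⌊148^2/4⌋ = ⌊21904/4⌋ = 5476. The extremal graph is K_{74, 74}, which has 74·74 = 5476 edges.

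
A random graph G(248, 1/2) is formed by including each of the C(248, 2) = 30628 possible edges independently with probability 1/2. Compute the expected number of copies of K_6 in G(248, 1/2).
E[# K_6] = C(248, 6) · (1/2)^C(6, 2) = 304027892532 / 2^15 = 76006973133/8192 ≈ 9278194.962524

For each 6-subset S of vertices (there are C(248, 6) = 304027892532 such S), let X_S = 1 if S induces a K_6 (all C(6, 2) = 15 edges present). Then P(X_S = 1) = (1/2)^15 = 1/32768. By linearity of expectation, E[# K_6] = C(248, 6) · (1/2)^15 = 304027892532 / 32768 = 76006973133/8192 ≈ 9278194.962524.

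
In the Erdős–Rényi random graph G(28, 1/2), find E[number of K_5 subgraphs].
E[# K_5] = C(28, 5) · (1/2)^C(5, 2) = 98280 / 2^10 = 12285/128 = 95.9765625

For each 5-subset S of vertices (there are C(28, 5) = 98280 such S), let X_S = 1 if S induces a K_5 (all C(5, 2) = 10 edges present). Then P(X_S = 1) = (1/2)^10 = 1/1024. By linearity of expectation, E[# K_5] = C(28, 5) · (1/2)^10 = 98280 / 1024 = 12285/128 = 95.9765625.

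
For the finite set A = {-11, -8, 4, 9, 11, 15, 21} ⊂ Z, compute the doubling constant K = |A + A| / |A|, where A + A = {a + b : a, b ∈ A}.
K = |A + A| / |A| = 26/7

Enumerate A + A = {a + b : a, b ∈ A}. With |A| = 7, there are |A|^2 = 49 ordered sum pairs; collecting distinct values, A + A = {-22, -19, -16, -7, -4, -2, 0, 1, 3, 4, 7, 8, 10, 13, 15, 18, 19, 20, 22, 24, 25, 26, 30, 32, 36, 42}, so |A + A| = 26. Thus K = 26/7. For comparison, the minimum possible |A + A| over all 7-element sets is 2·7 − 1 = 13 (so min K = 13/7), attained only by arithmetic progressions.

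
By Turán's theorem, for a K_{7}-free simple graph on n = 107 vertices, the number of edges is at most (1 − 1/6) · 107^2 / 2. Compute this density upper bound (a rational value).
Turán density bound = (5/6) · 107^2/2 = 57245/12 ≈ 4770.4167

Turán's theorem: ex(n, K_{r+1}) is achieved by the complete r-partite Turán graph T(n, r) with parts as balanced as possible, and is at most (1 − 1/r) · n^2/2. For r = 6, n = 107: the density bound is (5/6) · 11449/2 = 57245/12 ≈ 4770.4167. The integer-valued extremum is e(T(107, 6)) = 4770, which is strictly less than the density bound 57245/12 since 6 ∤ 107 (the parts of T(107, 6) cannot all be equal).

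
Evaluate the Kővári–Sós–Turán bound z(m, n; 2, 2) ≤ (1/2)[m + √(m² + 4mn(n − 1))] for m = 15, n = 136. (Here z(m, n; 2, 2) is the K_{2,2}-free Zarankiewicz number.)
z(15, 136; 2, 2) ≤ (1/2)[15 + √(15² + 4·15·136·135)] = (1/2)[15 + √1101825] = 532.3393

Kővári–Sós–Turán: let r_1, ..., r_15 be the row sums and z = Σ r_i the total number of 1s. Each pair of columns can share at most one row with both entries 1 (else a 2×2 all-ones block appears), so Σ_i C(r_i, 2) ≤ C(136, 2) = 9180. By convexity Σ_i C(r_i, 2) ≥ 15·C(z/15, 2) = z(z − 15)/(2·15), giving z² − 15z − 15·136·135 ≤ 0 and hence z ≤ (1/2)[15 + √(225 + 4·275400)] = (1/2)[15 + √1101825] ≈ (1/2)(15 + 1049.6785) = 532.3393.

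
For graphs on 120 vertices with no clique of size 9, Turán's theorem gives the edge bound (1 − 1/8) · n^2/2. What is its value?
Turán density bound = (7/8) · 120^2/2 = 6300

Turán's theorem: ex(n, K_{r+1}) is achieved by the complete r-partite Turán graph T(n, r) with parts as balanced as possible, and is at most (1 − 1/r) · n^2/2. For r = 8, n = 120: the density bound is (7/8) · 14400/2 = 6300. Since 8 ∣ 120, the Turán graph T(120, 8) has parts of equal size 15, and its edge count e(T(120, 8)) = 6300 attains the density bound exactly.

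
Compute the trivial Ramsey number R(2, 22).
R(2, 22) = 22

R(2, k) = k for all k ≥ 2: in a 2-colouring of K_k, either some edge is red (a red K_2) or all edges are blue (a blue K_k). And K_{21} coloured all-blue has no blue K_22, so R(2, 22) > 21. Hence R(2, 22) = 22.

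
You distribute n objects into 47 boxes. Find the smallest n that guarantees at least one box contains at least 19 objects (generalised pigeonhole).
n = (19 − 1)·47 + 1 = 847

By the generalised pigeonhole principle, to guarantee some box contains ≥ r objects we need more than (r − 1) · k objects total. Threshold: n = (r − 1) · k + 1. With r = 19 and k = 47: n = 18 · 47 + 1 = 846 + 1 = 847. For n = 846 = 18 · 47, we can put exactly 18 objects in every box, avoiding 19 in any single one — so 847 is tight.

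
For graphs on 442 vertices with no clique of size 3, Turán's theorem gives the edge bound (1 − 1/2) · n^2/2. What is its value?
Turán density bound = (1/2) · 442^2/2 = 48841

Turán's theorem: ex(n, K_{r+1}) is achieved by the complete r-partite Turán graph T(n, r) with parts as balanced as possible, and is at most (1 − 1/r) · n^2/2. For r = 2, n = 442: the density bound is (1/2) · 195364/2 = 48841. Since 2 ∣ 442, the Turán graph T(442, 2) has parts of equal size 221, and its edge count e(T(442, 2)) = 48841 attains the density bound exactly.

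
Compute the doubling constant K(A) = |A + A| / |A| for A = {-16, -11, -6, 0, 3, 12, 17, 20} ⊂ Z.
K = |A + A| / |A| = 31/8

Enumerate A + A = {a + b : a, b ∈ A}. With |A| = 8, there are |A|^2 = 64 ordered sum pairs; collecting distinct values, A + A = {-32, -27, -22, -17, -16, -13, -12, -11, -8, -6, -4, -3, 0, 1, 3, 4, 6, 9, 11, 12, 14, 15, 17, 20, 23, 24, 29, 32, 34, 37, 40}, so |A + A| = 31. Thus K = 31/8. For comparison, the minimum possible |A + A| over all 8-element sets is 2·8 − 1 = 15 (so min K = 15/8), attained only by arithmetic progressions.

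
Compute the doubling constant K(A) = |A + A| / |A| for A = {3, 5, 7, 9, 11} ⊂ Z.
K = |A + A| / |A| = 9/5

Enumerate A + A = {a + b : a, b ∈ A}. With |A| = 5, there are |A|^2 = 25 ordered sum pairs; collecting distinct values, A + A = {6, 8, 10, 12, 14, 16, 18, 20, 22}, so |A + A| = 9. Thus K = 9/5. Here |A + A| = 2|A| − 1 = 9, the minimum possible — so K = 9/5 is minimal, which holds iff A is an arithmetic progression.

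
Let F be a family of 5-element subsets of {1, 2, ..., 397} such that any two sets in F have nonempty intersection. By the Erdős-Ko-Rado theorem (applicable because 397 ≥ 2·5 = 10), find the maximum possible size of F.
max |F| = C(396, 4) = 1009182735

The Erdős-Ko-Rado theorem states: for n ≥ 2k, an intersecting family of k-subsets of an n-element set has size at most C(n − 1, k − 1), with equality for 'star' families {A ⊆ [n] : |A| = k, i ∈ A} (fix an element i). For n = 397, k = 5: C(396, 4) = 1009182735.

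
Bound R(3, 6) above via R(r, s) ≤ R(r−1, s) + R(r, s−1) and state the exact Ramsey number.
R(3, 6) ≤ R(2, 6) + R(3, 5) = 6 + 14 = 20; exact value R(3, 6) = 18.

The Erdős–Szekeres recurrence R(r, s) ≤ R(r−1, s) + R(r, s−1) applied to (r, s) = (3, 6) gives
  R(3, 6) ≤ R(2, 6) + R(3, 5) = 6 + 14 = 20.
(Recall R(2, k) = k and R is symmetric.) The recurrence is not tight here (it gives 20, but the exact value is R(3, 6) = 18); the tight upper bound requires a sharper argument than the simple recurrence, combined with a lower-bound construction on K_{17}.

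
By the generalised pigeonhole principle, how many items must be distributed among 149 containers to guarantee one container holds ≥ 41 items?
n = (41 − 1)·149 + 1 = 5961

By the generalised pigeonhole principle, to guarantee some box contains ≥ r objects we need more than (r − 1) · k objects total. Threshold: n = (r − 1) · k + 1. With r = 41 and k = 149: n = 40 · 149 + 1 = 5960 + 1 = 5961. For n = 5960 = 40 · 149, we can put exactly 40 objects in every box, avoiding 41 in any single one — so 5961 is tight.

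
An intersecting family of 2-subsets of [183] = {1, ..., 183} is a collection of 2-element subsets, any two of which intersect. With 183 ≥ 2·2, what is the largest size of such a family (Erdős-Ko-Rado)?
max |F| = C(182, 1) = 182

The Erdős-Ko-Rado theorem states: for n ≥ 2k, an intersecting family of k-subsets of an n-element set has size at most C(n − 1, k − 1), with equality for 'star' families {A ⊆ [n] : |A| = k, i ∈ A} (fix an element i). For n = 183, k = 2: C(182, 1) = 182.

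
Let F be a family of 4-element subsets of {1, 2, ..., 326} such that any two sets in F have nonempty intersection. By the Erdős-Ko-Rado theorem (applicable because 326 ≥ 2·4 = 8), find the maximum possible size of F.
max |F| = C(325, 3) = 5668650

The Erdős-Ko-Rado theorem states: for n ≥ 2k, an intersecting family of k-subsets of an n-element set has size at most C(n − 1, k − 1), with equality for 'star' families {A ⊆ [n] : |A| = k, i ∈ A} (fix an element i). For n = 326, k = 4: C(325, 3) = 5668650.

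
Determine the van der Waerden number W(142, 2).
W(142, 2) = 142 + 1 = 143

A 2-term AP is any pair of integers, so a monochromatic 2-AP exists iff some colour is used at least twice. With 142 colours, the colouring i ↦ i on {1, ..., 142} uses each colour once, avoiding any monochromatic pair, so W(142, 2) > 142. For {1, ..., 143}, pigeonhole forces two integers of the same colour, which form a monochromatic 2-AP. Hence W(142, 2) = 143.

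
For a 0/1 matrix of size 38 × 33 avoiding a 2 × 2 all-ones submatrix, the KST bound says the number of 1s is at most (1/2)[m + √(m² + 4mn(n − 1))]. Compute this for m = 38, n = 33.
z(38, 33; 2, 2) ≤ (1/2)[38 + √(38² + 4·38·33·32)] = (1/2)[38 + √161956] = 220.2188

Kővári–Sós–Turán: let r_1, ..., r_38 be the row sums and z = Σ r_i the total number of 1s. Each pair of columns can share at most one row with both entries 1 (else a 2×2 all-ones block appears), so Σ_i C(r_i, 2) ≤ C(33, 2) = 528. By convexity Σ_i C(r_i, 2) ≥ 38·C(z/38, 2) = z(z − 38)/(2·38), giving z² − 38z − 38·33·32 ≤ 0 and hence z ≤ (1/2)[38 + √(1444 + 4·40128)] = (1/2)[38 + √161956] ≈ (1/2)(38 + 402.4376) = 220.2188.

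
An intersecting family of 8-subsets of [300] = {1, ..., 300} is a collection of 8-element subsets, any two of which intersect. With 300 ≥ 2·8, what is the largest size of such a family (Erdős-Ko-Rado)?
max |F| = C(299, 7) = 39494993171634

Erdős-Ko-Rado (1961): when n ≥ 2k, max |F| = C(n−1, k−1). The bound is attained by the star {A : i ∈ A} for any fixed i ∈ [n]. Here C(300−1, 8−1) = C(299, 7) = 39494993171634.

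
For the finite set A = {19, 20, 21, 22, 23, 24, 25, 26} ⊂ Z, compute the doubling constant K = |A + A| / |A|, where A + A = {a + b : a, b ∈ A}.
K = |A + A| / |A| = 15/8

Enumerate A + A = {a + b : a, b ∈ A}. With |A| = 8, there are |A|^2 = 64 ordered sum pairs; collecting distinct values, A + A = {38, 39, 40, 41, 42, 43, 44, 45, 46, 47, 48, 49, 50, 51, 52}, so |A + A| = 15. Thus K = 15/8. Here |A + A| = 2|A| − 1 = 15, the minimum possible — so K = 15/8 is minimal, which holds iff A is an arithmetic progression.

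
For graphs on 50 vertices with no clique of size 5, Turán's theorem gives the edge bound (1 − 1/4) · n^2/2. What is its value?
Turán density bound = (3/4) · 50^2/2 = 1875/2 ≈ 937.5

Turán's theorem: ex(n, K_{r+1}) is achieved by the complete r-partite Turán graph T(n, r) with parts as balanced as possible, and is at most (1 − 1/r) · n^2/2. For r = 4, n = 50: the density bound is (3/4) · 2500/2 = 1875/2 ≈ 937.5. The integer-valued extremum is e(T(50, 4)) = 937, which is strictly less than the density bound 1875/2 since 4 ∤ 50 (the parts of T(50, 4) cannot all be equal).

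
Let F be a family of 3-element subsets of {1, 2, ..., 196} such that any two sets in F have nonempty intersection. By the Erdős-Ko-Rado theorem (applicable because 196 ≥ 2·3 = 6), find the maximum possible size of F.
max |F| = C(195, 2) = 18915

Erdős-Ko-Rado (1961): when n ≥ 2k, max |F| = C(n−1, k−1). The bound is attained by the star {A : i ∈ A} for any fixed i ∈ [n]. Here C(196−1, 3−1) = C(195, 2) = 18915.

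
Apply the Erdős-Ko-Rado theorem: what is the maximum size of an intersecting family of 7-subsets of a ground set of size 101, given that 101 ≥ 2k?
max |F| = C(100, 6) = 1192052400

The Erdős-Ko-Rado theorem states: for n ≥ 2k, an intersecting family of k-subsets of an n-element set has size at most C(n − 1, k − 1), with equality for 'star' families {A ⊆ [n] : |A| = k, i ∈ A} (fix an element i). For n = 101, k = 7: C(100, 6) = 1192052400.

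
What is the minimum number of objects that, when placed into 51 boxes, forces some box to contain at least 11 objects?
n = (11 − 1)·51 + 1 = 511

By the generalised pigeonhole principle, to guarantee some box contains ≥ r objects we need more than (r − 1) · k objects total. Threshold: n = (r − 1) · k + 1. With r = 11 and k = 51: n = 10 · 51 + 1 = 510 + 1 = 511. For n = 510 = 10 · 51, we can put exactly 10 objects in every box, avoiding 11 in any single one — so 511 is tight.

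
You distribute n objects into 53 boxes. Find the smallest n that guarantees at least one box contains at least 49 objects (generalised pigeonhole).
n = (49 − 1)·53 + 1 = 2545

By the generalised pigeonhole principle, to guarantee some box contains ≥ r objects we need more than (r − 1) · k objects total. Threshold: n = (r − 1) · k + 1. With r = 49 and k = 53: n = 48 · 53 + 1 = 2544 + 1 = 2545. For n = 2544 = 48 · 53, we can put exactly 48 objects in every box, avoiding 49 in any single one — so 2545 is tight.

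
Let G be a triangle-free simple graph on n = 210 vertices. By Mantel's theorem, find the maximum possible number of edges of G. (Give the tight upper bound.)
ex(210, K_3) = ⌊210^2/4⌋ = 11025

Mantel (1907): a triangle-free graph on n vertices has at most ⌊n^2/4⌋ edges, with equality for the complete bipartite graph K_{⌊n/2⌋, ⌈n/2⌉}. For n = 210: ⌊210^2/4⌋ = ⌊44100/4⌋ = 11025. The extremal graph is K_{105, 105}, which has 105·105 = 11025 edges.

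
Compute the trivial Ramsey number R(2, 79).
R(2, 79) = 79

R(2, k) = k for all k ≥ 2: in a 2-colouring of K_k, either some edge is red (a red K_2) or all edges are blue (a blue K_k). And K_{78} coloured all-blue has no blue K_79, so R(2, 79) > 78. Hence R(2, 79) = 79.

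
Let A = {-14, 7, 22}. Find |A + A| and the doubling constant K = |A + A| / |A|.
K = |A + A| / |A| = 6/3 = 2

Enumerate A + A = {a + b : a, b ∈ A}. With |A| = 3, there are |A|^2 = 9 ordered sum pairs; collecting distinct values, A + A = {-28, -7, 8, 14, 29, 44}, so |A + A| = 6. Thus K = 6/3 = 2. For comparison, the minimum possible |A + A| over all 3-element sets is 2·3 − 1 = 5 (so min K = 5/3), attained only by arithmetic progressions.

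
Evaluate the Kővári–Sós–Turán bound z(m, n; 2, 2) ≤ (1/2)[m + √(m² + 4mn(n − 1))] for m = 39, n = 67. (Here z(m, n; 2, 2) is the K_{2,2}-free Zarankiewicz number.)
z(39, 67; 2, 2) ≤ (1/2)[39 + √(39² + 4·39·67·66)] = (1/2)[39 + √691353] = 435.2382

Kővári–Sós–Turán: let r_1, ..., r_39 be the row sums and z = Σ r_i the total number of 1s. Each pair of columns can share at most one row with both entries 1 (else a 2×2 all-ones block appears), so Σ_i C(r_i, 2) ≤ C(67, 2) = 2211. By convexity Σ_i C(r_i, 2) ≥ 39·C(z/39, 2) = z(z − 39)/(2·39), giving z² − 39z − 39·67·66 ≤ 0 and hence z ≤ (1/2)[39 + √(1521 + 4·172458)] = (1/2)[39 + √691353] ≈ (1/2)(39 + 831.4764) = 435.2382.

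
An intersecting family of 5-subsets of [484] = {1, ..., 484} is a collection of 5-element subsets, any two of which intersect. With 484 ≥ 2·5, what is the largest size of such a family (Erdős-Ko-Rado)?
max |F| = C(483, 4) = 2239593720

The Erdős-Ko-Rado theorem states: for n ≥ 2k, an intersecting family of k-subsets of an n-element set has size at most C(n − 1, k − 1), with equality for 'star' families {A ⊆ [n] : |A| = k, i ∈ A} (fix an element i). For n = 484, k = 5: C(483, 4) = 2239593720.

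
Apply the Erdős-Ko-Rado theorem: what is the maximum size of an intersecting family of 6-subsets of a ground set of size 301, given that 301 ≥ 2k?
max |F| = C(300, 5) = 19582837560

The Erdős-Ko-Rado theorem states: for n ≥ 2k, an intersecting family of k-subsets of an n-element set has size at most C(n − 1, k − 1), with equality for 'star' families {A ⊆ [n] : |A| = k, i ∈ A} (fix an element i). For n = 301, k = 6: C(300, 5) = 19582837560.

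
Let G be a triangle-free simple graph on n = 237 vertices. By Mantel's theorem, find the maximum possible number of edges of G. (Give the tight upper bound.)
ex(237, K_3) = ⌊237^2/4⌋ = 14042

Mantel (1907): a triangle-free graph on n vertices has at most ⌊n^2/4⌋ edges, with equality for the complete bipartite graph K_{⌊n/2⌋, ⌈n/2⌉}. For n = 237: ⌊237^2/4⌋ = ⌊56169/4⌋ = 14042. The extremal graph is K_{118, 119}, which has 118·119 = 14042 edges.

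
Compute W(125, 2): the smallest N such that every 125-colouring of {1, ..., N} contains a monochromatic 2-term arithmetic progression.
W(125, 2) = 125 + 1 = 126

A 2-term AP is any pair of integers, so a monochromatic 2-AP exists iff some colour is used at least twice. With 125 colours, the colouring i ↦ i on {1, ..., 125} uses each colour once, avoiding any monochromatic pair, so W(125, 2) > 125. For {1, ..., 126}, pigeonhole forces two integers of the same colour, which form a monochromatic 2-AP. Hence W(125, 2) = 126.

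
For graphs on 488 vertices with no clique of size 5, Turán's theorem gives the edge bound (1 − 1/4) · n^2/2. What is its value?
Turán density bound = (3/4) · 488^2/2 = 89304

Turán's theorem: ex(n, K_{r+1}) is achieved by the complete r-partite Turán graph T(n, r) with parts as balanced as possible, and is at most (1 − 1/r) · n^2/2. For r = 4, n = 488: the density bound is (3/4) · 238144/2 = 89304. Since 4 ∣ 488, the Turán graph T(488, 4) has parts of equal size 122, and its edge count e(T(488, 4)) = 89304 attains the density bound exactly.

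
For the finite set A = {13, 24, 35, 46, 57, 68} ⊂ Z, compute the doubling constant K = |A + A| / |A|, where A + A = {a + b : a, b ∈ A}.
K = |A + A| / |A| = 11/6

Enumerate A + A = {a + b : a, b ∈ A}. With |A| = 6, there are |A|^2 = 36 ordered sum pairs; collecting distinct values, A + A = {26, 37, 48, 59, 70, 81, 92, 103, 114, 125, 136}, so |A + A| = 11. Thus K = 11/6. Here |A + A| = 2|A| − 1 = 11, the minimum possible — so K = 11/6 is minimal, which holds iff A is an arithmetic progression.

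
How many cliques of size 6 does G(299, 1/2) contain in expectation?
E[# K_6] = C(299, 6) · (1/2)^C(6, 2) = 943566389766 / 2^15 = 471783194883/16384 ≈ 28795361.015808

For each 6-subset S of vertices (there are C(299, 6) = 943566389766 such S), let X_S = 1 if S induces a K_6 (all C(6, 2) = 15 edges present). Then P(X_S = 1) = (1/2)^15 = 1/32768. By linearity of expectation, E[# K_6] = C(299, 6) · (1/2)^15 = 943566389766 / 32768 = 471783194883/16384 ≈ 28795361.015808.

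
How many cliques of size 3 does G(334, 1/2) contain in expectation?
E[# K_3] = C(334, 3) · (1/2)^C(3, 2) = 6154284 / 2^3 = 1538571/2 = 769285.5

For each 3-subset S of vertices (there are C(334, 3) = 6154284 such S), let X_S = 1 if S induces a K_3 (all C(3, 2) = 3 edges present). Then P(X_S = 1) = (1/2)^3 = 1/8. By linearity of expectation, E[# K_3] = C(334, 3) · (1/2)^3 = 6154284 / 8 = 1538571/2 = 769285.5.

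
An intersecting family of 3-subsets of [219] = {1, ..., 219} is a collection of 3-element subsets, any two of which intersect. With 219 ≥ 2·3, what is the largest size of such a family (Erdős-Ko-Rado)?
max |F| = C(218, 2) = 23653

The Erdős-Ko-Rado theorem states: for n ≥ 2k, an intersecting family of k-subsets of an n-element set has size at most C(n − 1, k − 1), with equality for 'star' families {A ⊆ [n] : |A| = k, i ∈ A} (fix an element i). For n = 219, k = 3: C(218, 2) = 23653.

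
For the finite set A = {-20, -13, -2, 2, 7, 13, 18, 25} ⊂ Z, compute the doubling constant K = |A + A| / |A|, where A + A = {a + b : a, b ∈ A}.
K = |A + A| / |A| = 32/8 = 4

Enumerate A + A = {a + b : a, b ∈ A}. With |A| = 8, there are |A|^2 = 64 ordered sum pairs; collecting distinct values, A + A = {-40, -33, -26, -22, -18, -15, -13, -11, -7, -6, -4, -2, 0, 4, 5, 9, 11, 12, 14, 15, 16, 20, 23, 25, 26, 27, 31, 32, 36, 38, 43, 50}, so |A + A| = 32. Thus K = 32/8 = 4. For comparison, the minimum possible |A + A| over all 8-element sets is 2·8 − 1 = 15 (so min K = 15/8), attained only by arithmetic progressions.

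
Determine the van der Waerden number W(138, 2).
W(138, 2) = 138 + 1 = 139

A 2-term AP is any pair of integers, so a monochromatic 2-AP exists iff some colour is used at least twice. With 138 colours, the colouring i ↦ i on {1, ..., 138} uses each colour once, avoiding any monochromatic pair, so W(138, 2) > 138. For {1, ..., 139}, pigeonhole forces two integers of the same colour, which form a monochromatic 2-AP. Hence W(138, 2) = 139.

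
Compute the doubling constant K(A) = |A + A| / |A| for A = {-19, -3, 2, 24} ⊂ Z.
K = |A + A| / |A| = 10/4 = 5/2

Enumerate A + A = {a + b : a, b ∈ A}. With |A| = 4, there are |A|^2 = 16 ordered sum pairs; collecting distinct values, A + A = {-38, -22, -17, -6, -1, 4, 5, 21, 26, 48}, so |A + A| = 10. Thus K = 10/4 = 5/2. For comparison, the minimum possible |A + A| over all 4-element sets is 2·4 − 1 = 7 (so min K = 7/4), attained only by arithmetic progressions.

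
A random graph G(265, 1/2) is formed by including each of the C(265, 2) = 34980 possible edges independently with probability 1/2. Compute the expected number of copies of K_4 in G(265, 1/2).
E[# K_4] = C(265, 4) · (1/2)^C(4, 2) = 200860990 / 2^6 = 100430495/32 = 3138452.96875

For each 4-subset S of vertices (there are C(265, 4) = 200860990 such S), let X_S = 1 if S induces a K_4 (all C(4, 2) = 6 edges present). Then P(X_S = 1) = (1/2)^6 = 1/64. By linearity of expectation, E[# K_4] = C(265, 4) · (1/2)^6 = 200860990 / 64 = 100430495/32 = 3138452.96875.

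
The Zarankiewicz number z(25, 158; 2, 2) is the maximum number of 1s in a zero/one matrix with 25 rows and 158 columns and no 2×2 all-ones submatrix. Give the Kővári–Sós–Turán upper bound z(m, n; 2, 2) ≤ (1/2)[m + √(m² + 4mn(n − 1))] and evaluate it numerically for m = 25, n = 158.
z(25, 158; 2, 2) ≤ (1/2)[25 + √(25² + 4·25·158·157)] = (1/2)[25 + √2481225] = 800.0952

Kővári–Sós–Turán: let r_1, ..., r_25 be the row sums and z = Σ r_i the total number of 1s. Each pair of columns can share at most one row with both entries 1 (else a 2×2 all-ones block appears), so Σ_i C(r_i, 2) ≤ C(158, 2) = 12403. By convexity Σ_i C(r_i, 2) ≥ 25·C(z/25, 2) = z(z − 25)/(2·25), giving z² − 25z − 25·158·157 ≤ 0 and hence z ≤ (1/2)[25 + √(625 + 4·620150)] = (1/2)[25 + √2481225] ≈ (1/2)(25 + 1575.1905) = 800.0952.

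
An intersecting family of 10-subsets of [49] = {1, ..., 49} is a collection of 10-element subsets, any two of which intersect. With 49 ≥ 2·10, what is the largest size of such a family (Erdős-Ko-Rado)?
max |F| = C(48, 9) = 1677106640

The Erdős-Ko-Rado theorem states: for n ≥ 2k, an intersecting family of k-subsets of an n-element set has size at most C(n − 1, k − 1), with equality for 'star' families {A ⊆ [n] : |A| = k, i ∈ A} (fix an element i). For n = 49, k = 10: C(48, 9) = 1677106640.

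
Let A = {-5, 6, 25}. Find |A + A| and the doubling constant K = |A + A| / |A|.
K = |A + A| / |A| = 6/3 = 2

Enumerate A + A = {a + b : a, b ∈ A}. With |A| = 3, there are |A|^2 = 9 ordered sum pairs; collecting distinct values, A + A = {-10, 1, 12, 20, 31, 50}, so |A + A| = 6. Thus K = 6/3 = 2. For comparison, the minimum possible |A + A| over all 3-element sets is 2·3 − 1 = 5 (so min K = 5/3), attained only by arithmetic progressions.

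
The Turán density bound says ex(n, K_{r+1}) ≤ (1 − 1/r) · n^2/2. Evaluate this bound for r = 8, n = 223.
Turán density bound = (7/8) · 223^2/2 = 348103/16 ≈ 21756.4375

Turán's theorem: ex(n, K_{r+1}) is achieved by the complete r-partite Turán graph T(n, r) with parts as balanced as possible, and is at most (1 − 1/r) · n^2/2. For r = 8, n = 223: the density bound is (7/8) · 49729/2 = 348103/16 ≈ 21756.4375. The integer-valued extremum is e(T(223, 8)) = 21756, which is strictly less than the density bound 348103/16 since 8 ∤ 223 (the parts of T(223, 8) cannot all be equal).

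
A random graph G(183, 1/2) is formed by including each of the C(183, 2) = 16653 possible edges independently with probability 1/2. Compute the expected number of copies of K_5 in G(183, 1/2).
E[# K_5] = C(183, 5) · (1/2)^C(5, 2) = 1618621641 / 2^10 ≈ 1580685.196289

For each 5-subset S of vertices (there are C(183, 5) = 1618621641 such S), let X_S = 1 if S induces a K_5 (all C(5, 2) = 10 edges present). Then P(X_S = 1) = (1/2)^10 = 1/1024. By linearity of expectation, E[# K_5] = C(183, 5) · (1/2)^10 = 1618621641 / 1024 ≈ 1580685.196289.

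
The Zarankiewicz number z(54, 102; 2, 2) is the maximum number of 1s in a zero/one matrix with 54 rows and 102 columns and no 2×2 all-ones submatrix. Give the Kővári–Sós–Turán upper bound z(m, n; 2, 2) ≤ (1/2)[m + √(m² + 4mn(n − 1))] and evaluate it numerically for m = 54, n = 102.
z(54, 102; 2, 2) ≤ (1/2)[54 + √(54² + 4·54·102·101)] = (1/2)[54 + √2228148] = 773.3491

Kővári–Sós–Turán: let r_1, ..., r_54 be the row sums and z = Σ r_i the total number of 1s. Each pair of columns can share at most one row with both entries 1 (else a 2×2 all-ones block appears), so Σ_i C(r_i, 2) ≤ C(102, 2) = 5151. By convexity Σ_i C(r_i, 2) ≥ 54·C(z/54, 2) = z(z − 54)/(2·54), giving z² − 54z − 54·102·101 ≤ 0 and hence z ≤ (1/2)[54 + √(2916 + 4·556308)] = (1/2)[54 + √2228148] ≈ (1/2)(54 + 1492.6982) = 773.3491.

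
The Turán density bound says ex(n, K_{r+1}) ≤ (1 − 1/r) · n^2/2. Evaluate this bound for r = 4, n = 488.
Turán density bound = (3/4) · 488^2/2 = 89304

Turán's theorem: ex(n, K_{r+1}) is achieved by the complete r-partite Turán graph T(n, r) with parts as balanced as possible, and is at most (1 − 1/r) · n^2/2. For r = 4, n = 488: the density bound is (3/4) · 238144/2 = 89304. Since 4 ∣ 488, the Turán graph T(488, 4) has parts of equal size 122, and its edge count e(T(488, 4)) = 89304 attains the density bound exactly.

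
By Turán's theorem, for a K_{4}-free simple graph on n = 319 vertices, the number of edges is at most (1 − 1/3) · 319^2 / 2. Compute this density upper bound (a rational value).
Turán density bound = (2/3) · 319^2/2 = 101761/3 ≈ 33920.3333

Turán's theorem: ex(n, K_{r+1}) is achieved by the complete r-partite Turán graph T(n, r) with parts as balanced as possible, and is at most (1 − 1/r) · n^2/2. For r = 3, n = 319: the density bound is (2/3) · 101761/2 = 101761/3 ≈ 33920.3333. The integer-valued extremum is e(T(319, 3)) = 33920, which is strictly less than the density bound 101761/3 since 3 ∤ 319 (the parts of T(319, 3) cannot all be equal).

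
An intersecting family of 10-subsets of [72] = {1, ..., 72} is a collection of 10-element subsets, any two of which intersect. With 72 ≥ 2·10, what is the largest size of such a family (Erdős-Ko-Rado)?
max |F| = C(71, 9) = 74473879480

The Erdős-Ko-Rado theorem states: for n ≥ 2k, an intersecting family of k-subsets of an n-element set has size at most C(n − 1, k − 1), with equality for 'star' families {A ⊆ [n] : |A| = k, i ∈ A} (fix an element i). For n = 72, k = 10: C(71, 9) = 74473879480.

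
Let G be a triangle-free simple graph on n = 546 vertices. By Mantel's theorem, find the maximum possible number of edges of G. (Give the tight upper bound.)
ex(546, K_3) = ⌊546^2/4⌋ = 74529

Mantel (1907): a triangle-free graph on n vertices has at most ⌊n^2/4⌋ edges, with equality for the complete bipartite graph K_{⌊n/2⌋, ⌈n/2⌉}. For n = 546: ⌊546^2/4⌋ = ⌊298116/4⌋ = 74529. The extremal graph is K_{273, 273}, which has 273·273 = 74529 edges.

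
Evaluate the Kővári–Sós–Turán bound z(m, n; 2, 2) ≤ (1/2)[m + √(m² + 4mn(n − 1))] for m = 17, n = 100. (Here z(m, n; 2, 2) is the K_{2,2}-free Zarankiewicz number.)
z(17, 100; 2, 2) ≤ (1/2)[17 + √(17² + 4·17·100·99)] = (1/2)[17 + √673489] = 418.8319

Kővári–Sós–Turán: let r_1, ..., r_17 be the row sums and z = Σ r_i the total number of 1s. Each pair of columns can share at most one row with both entries 1 (else a 2×2 all-ones block appears), so Σ_i C(r_i, 2) ≤ C(100, 2) = 4950. By convexity Σ_i C(r_i, 2) ≥ 17·C(z/17, 2) = z(z − 17)/(2·17), giving z² − 17z − 17·100·99 ≤ 0 and hence z ≤ (1/2)[17 + √(289 + 4·168300)] = (1/2)[17 + √673489] ≈ (1/2)(17 + 820.6638) = 418.8319.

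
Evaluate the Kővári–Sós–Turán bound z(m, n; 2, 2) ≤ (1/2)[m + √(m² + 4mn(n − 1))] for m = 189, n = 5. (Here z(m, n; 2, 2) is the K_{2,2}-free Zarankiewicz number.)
z(189, 5; 2, 2) ≤ (1/2)[189 + √(189² + 4·189·5·4)] = (1/2)[189 + √50841] = 207.2397

Kővári–Sós–Turán: let r_1, ..., r_189 be the row sums and z = Σ r_i the total number of 1s. Each pair of columns can share at most one row with both entries 1 (else a 2×2 all-ones block appears), so Σ_i C(r_i, 2) ≤ C(5, 2) = 10. By convexity Σ_i C(r_i, 2) ≥ 189·C(z/189, 2) = z(z − 189)/(2·189), giving z² − 189z − 189·5·4 ≤ 0 and hence z ≤ (1/2)[189 + √(35721 + 4·3780)] = (1/2)[189 + √50841] ≈ (1/2)(189 + 225.4795) = 207.2397.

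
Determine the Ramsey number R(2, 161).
R(2, 161) = 161

R(2, k) = k for all k ≥ 2: in a 2-colouring of K_k, either some edge is red (a red K_2) or all edges are blue (a blue K_k). And K_{160} coloured all-blue has no blue K_161, so R(2, 161) > 160. Hence R(2, 161) = 161.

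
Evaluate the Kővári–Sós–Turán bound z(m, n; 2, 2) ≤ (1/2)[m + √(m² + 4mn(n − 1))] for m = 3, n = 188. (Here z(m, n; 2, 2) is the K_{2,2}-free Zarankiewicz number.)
z(3, 188; 2, 2) ≤ (1/2)[3 + √(3² + 4·3·188·187)] = (1/2)[3 + √421881] = 326.2618

Kővári–Sós–Turán: let r_1, ..., r_3 be the row sums and z = Σ r_i the total number of 1s. Each pair of columns can share at most one row with both entries 1 (else a 2×2 all-ones block appears), so Σ_i C(r_i, 2) ≤ C(188, 2) = 17578. By convexity Σ_i C(r_i, 2) ≥ 3·C(z/3, 2) = z(z − 3)/(2·3), giving z² − 3z − 3·188·187 ≤ 0 and hence z ≤ (1/2)[3 + √(9 + 4·105468)] = (1/2)[3 + √421881] ≈ (1/2)(3 + 649.5237) = 326.2618.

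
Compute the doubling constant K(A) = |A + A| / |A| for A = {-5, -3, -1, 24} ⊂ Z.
K = |A + A| / |A| = 9/4

Enumerate A + A = {a + b : a, b ∈ A}. With |A| = 4, there are |A|^2 = 16 ordered sum pairs; collecting distinct values, A + A = {-10, -8, -6, -4, -2, 19, 21, 23, 48}, so |A + A| = 9. Thus K = 9/4. For comparison, the minimum possible |A + A| over all 4-element sets is 2·4 − 1 = 7 (so min K = 7/4), attained only by arithmetic progressions.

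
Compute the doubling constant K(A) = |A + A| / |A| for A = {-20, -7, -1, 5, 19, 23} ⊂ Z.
K = |A + A| / |A| = 20/6 = 10/3

Enumerate A + A = {a + b : a, b ∈ A}. With |A| = 6, there are |A|^2 = 36 ordered sum pairs; collecting distinct values, A + A = {-40, -27, -21, -15, -14, -8, -2, -1, 3, 4, 10, 12, 16, 18, 22, 24, 28, 38, 42, 46}, so |A + A| = 20. Thus K = 20/6 = 10/3. For comparison, the minimum possible |A + A| over all 6-element sets is 2·6 − 1 = 11 (so min K = 11/6), attained only by arithmetic progressions.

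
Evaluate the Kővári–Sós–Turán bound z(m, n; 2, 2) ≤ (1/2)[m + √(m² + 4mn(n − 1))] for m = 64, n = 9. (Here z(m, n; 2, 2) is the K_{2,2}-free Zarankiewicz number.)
z(64, 9; 2, 2) ≤ (1/2)[64 + √(64² + 4·64·9·8)] = (1/2)[64 + √22528] = 107.0467

Kővári–Sós–Turán: let r_1, ..., r_64 be the row sums and z = Σ r_i the total number of 1s. Each pair of columns can share at most one row with both entries 1 (else a 2×2 all-ones block appears), so Σ_i C(r_i, 2) ≤ C(9, 2) = 36. By convexity Σ_i C(r_i, 2) ≥ 64·C(z/64, 2) = z(z − 64)/(2·64), giving z² − 64z − 64·9·8 ≤ 0 and hence z ≤ (1/2)[64 + √(4096 + 4·4608)] = (1/2)[64 + √22528] ≈ (1/2)(64 + 150.0933) = 107.0467.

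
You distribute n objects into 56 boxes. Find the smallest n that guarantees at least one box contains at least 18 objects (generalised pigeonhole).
n = (18 − 1)·56 + 1 = 953

By the generalised pigeonhole principle, to guarantee some box contains ≥ r objects we need more than (r − 1) · k objects total. Threshold: n = (r − 1) · k + 1. With r = 18 and k = 56: n = 17 · 56 + 1 = 952 + 1 = 953. For n = 952 = 17 · 56, we can put exactly 17 objects in every box, avoiding 18 in any single one — so 953 is tight.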